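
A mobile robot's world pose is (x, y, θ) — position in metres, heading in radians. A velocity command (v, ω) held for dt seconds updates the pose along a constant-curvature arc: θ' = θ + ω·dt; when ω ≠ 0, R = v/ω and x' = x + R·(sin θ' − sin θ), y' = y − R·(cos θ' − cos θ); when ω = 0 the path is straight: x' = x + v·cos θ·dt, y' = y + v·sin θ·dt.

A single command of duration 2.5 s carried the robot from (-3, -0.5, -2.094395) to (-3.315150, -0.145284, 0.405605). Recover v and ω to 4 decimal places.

v = -0.2500, ω = 1.0000

Δθ = 0.405605 − -2.094395 = 2.500000
ω = Δθ/dt = 2.500000/2.5 = 1.0000
R = −Δy/(cos θ' − cos θ) = -0.2500
v = R·ω = -0.2500·1.0000 = -0.2500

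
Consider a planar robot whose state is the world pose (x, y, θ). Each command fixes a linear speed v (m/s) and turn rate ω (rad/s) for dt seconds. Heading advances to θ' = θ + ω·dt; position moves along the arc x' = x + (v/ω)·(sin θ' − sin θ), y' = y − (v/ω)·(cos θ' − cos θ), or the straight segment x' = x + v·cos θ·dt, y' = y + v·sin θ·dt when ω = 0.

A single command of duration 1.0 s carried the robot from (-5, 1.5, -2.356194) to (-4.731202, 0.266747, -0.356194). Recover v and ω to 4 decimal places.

Δθ = -0.356194 − -2.356194 = 2.000000
ω = Δθ/dt = 2.000000/1.0 = 2.0000
R = −Δy/(cos θ' − cos θ) = 0.7500
v = R·ω = 0.7500·2.0000 = 1.5000

v = 1.5000, ω = 2.0000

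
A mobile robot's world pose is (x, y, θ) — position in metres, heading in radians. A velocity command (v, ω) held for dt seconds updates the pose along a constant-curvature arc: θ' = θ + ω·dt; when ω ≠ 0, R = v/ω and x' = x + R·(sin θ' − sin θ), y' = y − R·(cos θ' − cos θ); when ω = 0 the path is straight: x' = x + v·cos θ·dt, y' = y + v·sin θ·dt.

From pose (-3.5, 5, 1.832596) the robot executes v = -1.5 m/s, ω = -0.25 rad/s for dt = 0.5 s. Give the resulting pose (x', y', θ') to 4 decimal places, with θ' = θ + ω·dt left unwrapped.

θ' = 1.8326 + -0.25·0.5 = 1.7076
R = v/ω = -1.5/-0.25 = 6.0000
x' = -3.5 + 6.0000·(sin 1.7076 − sin 1.8326) = -3.3516
y' = 5 − 6.0000·(cos 1.7076 − cos 1.8326) = 4.2653

(-3.3516, 4.2653, 1.7076)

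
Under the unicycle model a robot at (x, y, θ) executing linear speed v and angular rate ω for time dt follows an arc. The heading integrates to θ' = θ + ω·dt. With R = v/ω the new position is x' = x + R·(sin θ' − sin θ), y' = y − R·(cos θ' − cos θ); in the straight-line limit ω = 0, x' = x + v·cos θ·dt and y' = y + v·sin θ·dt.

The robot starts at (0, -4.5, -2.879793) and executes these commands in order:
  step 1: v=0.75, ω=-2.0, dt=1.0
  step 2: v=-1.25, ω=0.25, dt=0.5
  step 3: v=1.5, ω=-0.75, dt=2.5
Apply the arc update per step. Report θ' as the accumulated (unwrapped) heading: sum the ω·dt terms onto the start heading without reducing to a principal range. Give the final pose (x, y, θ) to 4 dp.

step 1: θ'=-4.8798 (R=-0.3750) → pose (-0.4668, -4.0753, -4.8798)
step 2: θ'=-4.7548 (R=-5.0000) → pose (-0.5322, -4.6965, -4.7548)
step 3: θ'=-6.6298 (R=-2.0000) → pose (2.1454, -2.9002, -6.6298)

(2.1454, -2.9002, -6.6298)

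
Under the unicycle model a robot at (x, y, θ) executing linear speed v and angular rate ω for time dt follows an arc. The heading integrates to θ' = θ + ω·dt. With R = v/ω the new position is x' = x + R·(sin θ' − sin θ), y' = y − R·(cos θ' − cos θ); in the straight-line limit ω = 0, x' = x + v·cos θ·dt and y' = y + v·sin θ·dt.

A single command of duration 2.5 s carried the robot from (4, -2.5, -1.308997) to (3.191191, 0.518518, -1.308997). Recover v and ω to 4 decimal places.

v = -1.2500, ω = 0.0000

Δθ = -1.308997 − -1.308997 = 0.000000
ω = Δθ/dt = 0.000000/2.5 = 0.0000
ω = 0 → v = (Δx·cos θ + Δy·sin θ)/dt = -1.2500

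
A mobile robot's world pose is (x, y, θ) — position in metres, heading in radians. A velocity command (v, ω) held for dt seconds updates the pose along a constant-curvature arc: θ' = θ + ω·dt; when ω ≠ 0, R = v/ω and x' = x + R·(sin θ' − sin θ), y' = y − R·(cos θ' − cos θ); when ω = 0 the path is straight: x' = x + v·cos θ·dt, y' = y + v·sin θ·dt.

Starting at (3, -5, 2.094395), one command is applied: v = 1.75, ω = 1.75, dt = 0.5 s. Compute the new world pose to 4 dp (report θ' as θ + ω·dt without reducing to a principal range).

θ' = 2.0944 + 1.75·0.5 = 2.9694
R = v/ω = 1.75/1.75 = 1.0000
x' = 3 + 1.0000·(sin 2.9694 − sin 2.0944) = 2.3053
y' = -5 − 1.0000·(cos 2.9694 − cos 2.0944) = -4.5148

(2.3053, -4.5148, 2.9694)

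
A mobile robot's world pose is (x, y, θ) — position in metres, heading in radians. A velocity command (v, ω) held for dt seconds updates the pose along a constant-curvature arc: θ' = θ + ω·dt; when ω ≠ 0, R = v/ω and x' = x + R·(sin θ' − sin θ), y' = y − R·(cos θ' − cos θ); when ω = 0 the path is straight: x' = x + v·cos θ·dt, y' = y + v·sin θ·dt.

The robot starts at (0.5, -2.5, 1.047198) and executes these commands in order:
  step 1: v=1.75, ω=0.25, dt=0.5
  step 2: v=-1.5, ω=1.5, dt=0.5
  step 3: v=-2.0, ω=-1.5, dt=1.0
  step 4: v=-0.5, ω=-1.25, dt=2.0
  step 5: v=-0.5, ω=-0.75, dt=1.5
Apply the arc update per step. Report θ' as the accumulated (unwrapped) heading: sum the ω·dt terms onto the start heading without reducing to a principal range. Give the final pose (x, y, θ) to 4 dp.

(0.2763, -3.2236, -3.2028)

step 1: θ'=1.1722 (R=7.0000) → pose (0.8891, -1.7169, 1.1722)
step 2: θ'=1.9222 (R=-1.0000) → pose (0.8718, -2.4492, 1.9222)
step 3: θ'=0.4222 (R=1.3333) → pose (0.1663, -4.1244, 0.4222)
step 4: θ'=-2.0778 (R=0.4000) → pose (-0.3473, -3.5653, -2.0778)
step 5: θ'=-3.2028 (R=0.6667) → pose (0.2763, -3.2236, -3.2028)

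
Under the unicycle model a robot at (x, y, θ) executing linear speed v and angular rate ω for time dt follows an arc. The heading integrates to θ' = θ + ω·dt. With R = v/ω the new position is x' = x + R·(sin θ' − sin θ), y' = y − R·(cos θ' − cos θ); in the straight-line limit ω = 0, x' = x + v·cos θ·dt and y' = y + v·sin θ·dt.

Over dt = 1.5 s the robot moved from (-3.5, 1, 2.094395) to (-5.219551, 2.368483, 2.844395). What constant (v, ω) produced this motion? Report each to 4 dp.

Δθ = 2.844395 − 2.094395 = 0.750000
ω = Δθ/dt = 0.750000/1.5 = 0.5000
R = Δx/(sin θ' − sin θ) = 3.0000
v = R·ω = 3.0000·0.5000 = 1.5000

v = 1.5000, ω = 0.5000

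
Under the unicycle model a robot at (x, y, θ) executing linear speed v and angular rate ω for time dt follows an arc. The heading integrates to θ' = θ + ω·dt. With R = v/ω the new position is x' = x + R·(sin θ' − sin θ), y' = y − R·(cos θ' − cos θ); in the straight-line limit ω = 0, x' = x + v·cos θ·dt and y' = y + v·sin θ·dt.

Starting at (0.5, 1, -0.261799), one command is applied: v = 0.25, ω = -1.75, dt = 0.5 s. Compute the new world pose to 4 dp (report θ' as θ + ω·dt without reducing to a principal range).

θ' = -0.2618 + -1.75·0.5 = -1.1368
R = v/ω = 0.25/-1.75 = -0.1429
x' = 0.5 + -0.1429·(sin -1.1368 − sin -0.2618) = 0.5926
y' = 1 − -0.1429·(cos -1.1368 − cos -0.2618) = 0.9221

(0.5926, 0.9221, -1.1368)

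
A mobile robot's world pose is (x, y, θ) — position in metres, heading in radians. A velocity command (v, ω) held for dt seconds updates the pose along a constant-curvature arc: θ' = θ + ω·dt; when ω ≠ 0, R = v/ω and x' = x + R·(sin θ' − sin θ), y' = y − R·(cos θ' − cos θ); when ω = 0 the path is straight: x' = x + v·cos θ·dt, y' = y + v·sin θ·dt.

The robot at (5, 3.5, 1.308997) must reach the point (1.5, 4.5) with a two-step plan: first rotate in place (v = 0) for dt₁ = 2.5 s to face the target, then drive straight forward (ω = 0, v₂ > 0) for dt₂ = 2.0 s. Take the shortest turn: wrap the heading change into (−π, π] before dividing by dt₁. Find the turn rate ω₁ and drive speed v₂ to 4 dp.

ω₁ = 0.6217, v₂ = 1.8200

heading to target = atan2(4.5−3.5, 1.5−5) = 2.8633
Δθ = wrap(2.8633 − 1.3090) = 1.5543; ω₁ = Δθ/dt₁ = 0.6217
distance = √((1.5−5)² + (4.5−3.5)²) = 3.6401; v₂ = distance/dt₂ = 1.8200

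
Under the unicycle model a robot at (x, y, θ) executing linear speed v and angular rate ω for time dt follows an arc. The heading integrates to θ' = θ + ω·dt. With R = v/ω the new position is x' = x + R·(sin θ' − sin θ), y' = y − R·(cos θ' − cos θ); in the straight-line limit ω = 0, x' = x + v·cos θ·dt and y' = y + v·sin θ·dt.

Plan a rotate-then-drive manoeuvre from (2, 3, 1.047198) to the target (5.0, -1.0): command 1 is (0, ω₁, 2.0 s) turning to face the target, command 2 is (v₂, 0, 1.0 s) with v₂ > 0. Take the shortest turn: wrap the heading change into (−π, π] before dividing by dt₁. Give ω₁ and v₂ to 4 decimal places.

heading to target = atan2(-1−3, 5−2) = -0.9273
Δθ = wrap(-0.9273 − 1.0472) = -1.9745; ω₁ = Δθ/dt₁ = -0.9872
distance = √((5−2)² + (-1−3)²) = 5.0000; v₂ = distance/dt₂ = 5.0000

ω₁ = -0.9872, v₂ = 5.0000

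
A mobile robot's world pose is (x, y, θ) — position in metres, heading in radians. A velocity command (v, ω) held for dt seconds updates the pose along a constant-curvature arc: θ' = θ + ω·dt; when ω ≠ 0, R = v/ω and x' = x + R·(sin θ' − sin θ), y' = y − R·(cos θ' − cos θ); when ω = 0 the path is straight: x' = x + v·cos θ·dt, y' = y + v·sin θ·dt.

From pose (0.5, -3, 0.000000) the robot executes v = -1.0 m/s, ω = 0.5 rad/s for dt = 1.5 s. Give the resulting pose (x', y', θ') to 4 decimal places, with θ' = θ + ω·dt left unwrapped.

θ' = 0.0000 + 0.5·1.5 = 0.7500
R = v/ω = -1.0/0.5 = -2.0000
x' = 0.5 + -2.0000·(sin 0.7500 − sin 0.0000) = -0.8633
y' = -3 − -2.0000·(cos 0.7500 − cos 0.0000) = -3.5366

(-0.8633, -3.5366, 0.7500)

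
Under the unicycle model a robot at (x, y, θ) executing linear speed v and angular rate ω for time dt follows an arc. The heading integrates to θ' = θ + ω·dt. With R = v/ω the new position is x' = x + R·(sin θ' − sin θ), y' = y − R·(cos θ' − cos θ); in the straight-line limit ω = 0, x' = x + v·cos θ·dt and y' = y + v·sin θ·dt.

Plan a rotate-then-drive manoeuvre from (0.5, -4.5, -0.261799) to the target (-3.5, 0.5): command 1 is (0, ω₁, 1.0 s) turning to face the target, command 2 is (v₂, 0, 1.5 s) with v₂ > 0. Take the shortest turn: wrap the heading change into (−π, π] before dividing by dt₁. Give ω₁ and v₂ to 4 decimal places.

ω₁ = 2.5073, v₂ = 4.2687

heading to target = atan2(0.5−-4.5, -3.5−0.5) = 2.2455
Δθ = wrap(2.2455 − -0.2618) = 2.5073; ω₁ = Δθ/dt₁ = 2.5073
distance = √((-3.5−0.5)² + (0.5−-4.5)²) = 6.4031; v₂ = distance/dt₂ = 4.2687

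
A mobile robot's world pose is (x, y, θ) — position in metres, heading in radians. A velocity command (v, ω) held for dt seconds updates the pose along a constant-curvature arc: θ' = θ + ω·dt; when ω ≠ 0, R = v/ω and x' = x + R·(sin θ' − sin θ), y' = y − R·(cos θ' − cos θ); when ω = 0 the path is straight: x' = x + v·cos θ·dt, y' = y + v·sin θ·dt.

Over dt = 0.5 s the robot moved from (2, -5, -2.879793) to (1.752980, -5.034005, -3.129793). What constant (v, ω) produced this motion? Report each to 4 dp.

Δθ = -3.129793 − -2.879793 = -0.250000
ω = Δθ/dt = -0.250000/0.5 = -0.5000
R = Δx/(sin θ' − sin θ) = -1.0000
v = R·ω = -1.0000·-0.5000 = 0.5000

v = 0.5000, ω = -0.5000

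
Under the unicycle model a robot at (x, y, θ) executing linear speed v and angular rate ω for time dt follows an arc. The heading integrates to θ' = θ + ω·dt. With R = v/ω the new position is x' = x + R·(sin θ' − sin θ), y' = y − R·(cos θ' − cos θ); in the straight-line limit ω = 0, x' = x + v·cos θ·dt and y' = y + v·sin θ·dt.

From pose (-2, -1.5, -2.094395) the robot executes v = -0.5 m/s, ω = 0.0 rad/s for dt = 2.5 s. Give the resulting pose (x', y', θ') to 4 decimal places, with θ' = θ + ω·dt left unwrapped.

θ' = -2.0944 + 0.0·2.5 = -2.0944
ω = 0 → straight: x' = -2 + -0.5·cos(-2.0944)·2.5 = -1.3750
y' = -1.5 + -0.5·sin(-2.0944)·2.5 = -0.4175

(-1.3750, -0.4175, -2.0944)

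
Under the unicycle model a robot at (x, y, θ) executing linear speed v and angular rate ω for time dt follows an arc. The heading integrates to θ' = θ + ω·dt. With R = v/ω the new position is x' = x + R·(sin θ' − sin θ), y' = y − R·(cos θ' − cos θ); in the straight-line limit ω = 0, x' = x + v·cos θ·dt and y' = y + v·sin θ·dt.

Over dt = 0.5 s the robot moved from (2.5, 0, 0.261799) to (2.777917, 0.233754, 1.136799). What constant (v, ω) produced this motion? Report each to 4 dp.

Δθ = 1.136799 − 0.261799 = 0.875000
ω = Δθ/dt = 0.875000/0.5 = 1.7500
R = Δx/(sin θ' − sin θ) = 0.4286
v = R·ω = 0.4286·1.7500 = 0.7500

v = 0.7500, ω = 1.7500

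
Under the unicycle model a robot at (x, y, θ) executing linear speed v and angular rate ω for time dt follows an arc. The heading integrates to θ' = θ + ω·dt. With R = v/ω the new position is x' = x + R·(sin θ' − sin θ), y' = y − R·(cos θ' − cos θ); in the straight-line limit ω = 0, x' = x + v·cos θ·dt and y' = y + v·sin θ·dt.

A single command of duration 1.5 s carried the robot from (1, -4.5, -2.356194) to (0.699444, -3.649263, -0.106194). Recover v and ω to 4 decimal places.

Δθ = -0.106194 − -2.356194 = 2.250000
ω = Δθ/dt = 2.250000/1.5 = 1.5000
R = −Δy/(cos θ' − cos θ) = -0.5000
v = R·ω = -0.5000·1.5000 = -0.7500

v = -0.7500, ω = 1.5000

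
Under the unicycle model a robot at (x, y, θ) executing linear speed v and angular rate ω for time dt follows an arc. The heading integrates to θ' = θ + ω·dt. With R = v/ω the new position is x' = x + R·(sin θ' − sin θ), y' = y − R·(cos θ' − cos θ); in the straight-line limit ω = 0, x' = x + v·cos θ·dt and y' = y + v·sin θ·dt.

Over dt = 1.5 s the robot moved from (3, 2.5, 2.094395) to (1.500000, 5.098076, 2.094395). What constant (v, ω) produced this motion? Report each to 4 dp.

Δθ = 2.094395 − 2.094395 = 0.000000
ω = Δθ/dt = 0.000000/1.5 = 0.0000
ω = 0 → v = (Δx·cos θ + Δy·sin θ)/dt = 2.0000

v = 2.0000, ω = 0.0000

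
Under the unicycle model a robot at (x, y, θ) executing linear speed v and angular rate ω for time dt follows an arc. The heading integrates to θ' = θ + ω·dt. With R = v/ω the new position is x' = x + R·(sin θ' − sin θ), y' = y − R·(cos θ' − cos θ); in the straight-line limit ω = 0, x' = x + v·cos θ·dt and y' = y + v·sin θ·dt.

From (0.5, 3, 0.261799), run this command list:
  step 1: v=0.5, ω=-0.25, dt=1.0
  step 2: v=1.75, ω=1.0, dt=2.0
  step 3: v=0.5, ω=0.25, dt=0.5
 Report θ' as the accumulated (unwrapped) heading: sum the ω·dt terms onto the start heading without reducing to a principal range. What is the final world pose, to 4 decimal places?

(2.4354, 5.7837, 2.1368)

step 1: θ'=0.0118 (R=-2.0000) → pose (0.9940, 3.0680, 0.0118)
step 2: θ'=2.0118 (R=1.7500) → pose (2.5560, 5.5649, 2.0118)
step 3: θ'=2.1368 (R=2.0000) → pose (2.4354, 5.7837, 2.1368)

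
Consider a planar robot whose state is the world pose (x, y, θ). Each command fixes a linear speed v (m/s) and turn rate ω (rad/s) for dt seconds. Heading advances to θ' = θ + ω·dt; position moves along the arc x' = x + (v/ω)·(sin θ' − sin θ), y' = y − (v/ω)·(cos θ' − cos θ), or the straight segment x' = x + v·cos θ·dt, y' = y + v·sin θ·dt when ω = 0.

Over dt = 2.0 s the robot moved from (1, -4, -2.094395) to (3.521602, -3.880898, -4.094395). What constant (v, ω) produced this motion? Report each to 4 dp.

v = -1.5000, ω = -1.0000

Δθ = -4.094395 − -2.094395 = -2.000000
ω = Δθ/dt = -2.000000/2.0 = -1.0000
R = Δx/(sin θ' − sin θ) = 1.5000
v = R·ω = 1.5000·-1.0000 = -1.5000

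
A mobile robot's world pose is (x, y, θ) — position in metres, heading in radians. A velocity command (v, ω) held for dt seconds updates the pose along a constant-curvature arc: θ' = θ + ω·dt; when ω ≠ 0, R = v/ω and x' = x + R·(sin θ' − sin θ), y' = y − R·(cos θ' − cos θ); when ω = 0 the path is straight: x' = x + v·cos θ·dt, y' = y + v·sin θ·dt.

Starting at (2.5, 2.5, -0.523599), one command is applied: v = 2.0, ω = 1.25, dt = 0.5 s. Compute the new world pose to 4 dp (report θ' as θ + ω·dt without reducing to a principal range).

θ' = -0.5236 + 1.25·0.5 = 0.1014
R = v/ω = 2.0/1.25 = 1.6000
x' = 2.5 + 1.6000·(sin 0.1014 − sin -0.5236) = 3.4620
y' = 2.5 − 1.6000·(cos 0.1014 − cos -0.5236) = 2.2939

(3.4620, 2.2939, 0.1014)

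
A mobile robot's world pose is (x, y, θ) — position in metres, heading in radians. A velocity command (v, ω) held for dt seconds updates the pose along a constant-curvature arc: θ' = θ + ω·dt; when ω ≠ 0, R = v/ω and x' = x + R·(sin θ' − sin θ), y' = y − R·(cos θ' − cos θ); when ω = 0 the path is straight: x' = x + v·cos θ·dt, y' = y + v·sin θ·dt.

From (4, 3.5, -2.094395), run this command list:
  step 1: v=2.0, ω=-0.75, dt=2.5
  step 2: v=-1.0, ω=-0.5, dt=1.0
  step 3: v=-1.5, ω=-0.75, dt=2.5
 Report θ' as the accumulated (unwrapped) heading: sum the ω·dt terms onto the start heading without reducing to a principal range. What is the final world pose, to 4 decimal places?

step 1: θ'=-3.9694 (R=-2.6667) → pose (-0.2733, 3.0293, -3.9694)
step 2: θ'=-4.4694 (R=2.0000) → pose (0.1951, 2.1576, -4.4694)
step 3: θ'=-6.3444 (R=2.0000) → pose (-1.8685, -0.3199, -6.3444)

(-1.8685, -0.3199, -6.3444)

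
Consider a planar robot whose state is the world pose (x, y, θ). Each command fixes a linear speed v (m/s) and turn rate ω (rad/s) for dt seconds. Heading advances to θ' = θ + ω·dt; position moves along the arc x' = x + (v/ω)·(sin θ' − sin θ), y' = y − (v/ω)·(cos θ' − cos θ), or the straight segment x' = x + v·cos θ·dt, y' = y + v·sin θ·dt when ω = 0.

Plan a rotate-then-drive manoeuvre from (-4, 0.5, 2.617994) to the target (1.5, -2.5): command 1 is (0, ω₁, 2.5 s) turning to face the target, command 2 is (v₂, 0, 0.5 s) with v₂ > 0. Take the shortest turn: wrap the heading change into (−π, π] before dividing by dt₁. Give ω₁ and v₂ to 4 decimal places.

heading to target = atan2(-2.5−0.5, 1.5−-4) = -0.4993
Δθ = wrap(-0.4993 − 2.6180) = -3.1173; ω₁ = Δθ/dt₁ = -1.2469
distance = √((1.5−-4)² + (-2.5−0.5)²) = 6.2650; v₂ = distance/dt₂ = 12.5300

ω₁ = -1.2469, v₂ = 12.5300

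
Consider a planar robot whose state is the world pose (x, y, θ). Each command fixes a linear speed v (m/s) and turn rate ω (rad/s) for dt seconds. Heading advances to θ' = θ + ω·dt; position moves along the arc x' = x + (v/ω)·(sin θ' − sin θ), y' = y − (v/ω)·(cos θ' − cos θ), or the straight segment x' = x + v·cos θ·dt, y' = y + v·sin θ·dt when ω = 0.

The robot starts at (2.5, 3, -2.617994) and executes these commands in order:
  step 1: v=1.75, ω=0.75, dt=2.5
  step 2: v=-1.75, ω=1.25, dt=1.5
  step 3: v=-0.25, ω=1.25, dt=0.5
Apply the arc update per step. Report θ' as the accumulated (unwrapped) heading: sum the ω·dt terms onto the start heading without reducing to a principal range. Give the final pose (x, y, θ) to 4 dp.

step 1: θ'=-0.7430 (R=2.3333) → pose (2.0882, -0.7391, -0.7430)
step 2: θ'=1.1320 (R=-1.4000) → pose (-0.1263, -1.1753, 1.1320)
step 3: θ'=1.7570 (R=-0.2000) → pose (-0.1418, -1.2973, 1.7570)

(-0.1418, -1.2973, 1.7570)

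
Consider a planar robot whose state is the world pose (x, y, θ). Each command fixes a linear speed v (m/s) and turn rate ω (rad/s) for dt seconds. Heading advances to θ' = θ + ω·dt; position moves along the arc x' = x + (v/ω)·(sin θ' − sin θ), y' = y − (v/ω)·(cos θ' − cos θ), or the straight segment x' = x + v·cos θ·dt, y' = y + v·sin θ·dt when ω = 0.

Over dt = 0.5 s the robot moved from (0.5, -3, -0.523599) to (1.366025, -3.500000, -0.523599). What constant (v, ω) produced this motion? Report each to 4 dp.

v = 2.0000, ω = 0.0000

Δθ = -0.523599 − -0.523599 = 0.000000
ω = Δθ/dt = 0.000000/0.5 = 0.0000
ω = 0 → v = (Δx·cos θ + Δy·sin θ)/dt = 2.0000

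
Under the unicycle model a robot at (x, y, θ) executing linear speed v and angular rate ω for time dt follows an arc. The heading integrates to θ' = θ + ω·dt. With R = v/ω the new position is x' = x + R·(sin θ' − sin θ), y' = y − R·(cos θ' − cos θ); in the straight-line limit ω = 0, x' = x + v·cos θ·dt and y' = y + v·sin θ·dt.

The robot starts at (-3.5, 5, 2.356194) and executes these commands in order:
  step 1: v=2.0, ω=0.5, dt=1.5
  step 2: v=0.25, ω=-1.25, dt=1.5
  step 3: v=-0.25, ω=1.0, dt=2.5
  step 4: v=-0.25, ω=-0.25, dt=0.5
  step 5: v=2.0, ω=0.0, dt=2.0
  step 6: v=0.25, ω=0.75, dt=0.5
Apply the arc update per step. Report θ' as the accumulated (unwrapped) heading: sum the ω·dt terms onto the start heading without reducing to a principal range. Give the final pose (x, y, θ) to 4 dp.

(-9.5604, 4.3397, 3.9812)

step 1: θ'=3.1062 (R=4.0000) → pose (-6.1869, 6.1691, 3.1062)
step 2: θ'=1.2312 (R=-0.2000) → pose (-6.3684, 6.4356, 1.2312)
step 3: θ'=3.7312 (R=-0.2500) → pose (-5.9936, 6.1445, 3.7312)
step 4: θ'=3.6062 (R=1.0000) → pose (-5.8857, 6.2073, 3.6062)
step 5: θ'=3.6062 (straight) → pose (-9.4617, 4.4151, 3.6062)
step 6: θ'=3.9812 (R=0.3333) → pose (-9.5604, 4.3397, 3.9812)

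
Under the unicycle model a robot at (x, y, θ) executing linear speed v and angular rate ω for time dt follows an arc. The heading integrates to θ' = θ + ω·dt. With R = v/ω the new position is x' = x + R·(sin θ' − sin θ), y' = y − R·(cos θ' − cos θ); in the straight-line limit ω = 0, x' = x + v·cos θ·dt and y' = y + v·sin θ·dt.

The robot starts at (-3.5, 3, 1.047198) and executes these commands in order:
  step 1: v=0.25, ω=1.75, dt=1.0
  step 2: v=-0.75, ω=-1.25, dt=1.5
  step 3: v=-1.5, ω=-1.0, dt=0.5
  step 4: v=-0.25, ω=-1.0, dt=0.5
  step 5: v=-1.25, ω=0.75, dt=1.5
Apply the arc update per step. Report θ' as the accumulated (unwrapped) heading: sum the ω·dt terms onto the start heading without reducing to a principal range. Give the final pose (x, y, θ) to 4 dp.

(-5.5754, 0.9670, 1.0472)

step 1: θ'=2.7972 (R=0.1429) → pose (-3.5755, 3.2059, 2.7972)
step 2: θ'=0.9222 (R=0.6000) → pose (-3.2999, 2.2787, 0.9222)
step 3: θ'=0.4222 (R=1.5000) → pose (-3.8807, 1.8165, 0.4222)
step 4: θ'=-0.0778 (R=0.2500) → pose (-4.0025, 1.7953, -0.0778)
step 5: θ'=1.0472 (R=-1.6667) → pose (-5.5754, 0.9670, 1.0472)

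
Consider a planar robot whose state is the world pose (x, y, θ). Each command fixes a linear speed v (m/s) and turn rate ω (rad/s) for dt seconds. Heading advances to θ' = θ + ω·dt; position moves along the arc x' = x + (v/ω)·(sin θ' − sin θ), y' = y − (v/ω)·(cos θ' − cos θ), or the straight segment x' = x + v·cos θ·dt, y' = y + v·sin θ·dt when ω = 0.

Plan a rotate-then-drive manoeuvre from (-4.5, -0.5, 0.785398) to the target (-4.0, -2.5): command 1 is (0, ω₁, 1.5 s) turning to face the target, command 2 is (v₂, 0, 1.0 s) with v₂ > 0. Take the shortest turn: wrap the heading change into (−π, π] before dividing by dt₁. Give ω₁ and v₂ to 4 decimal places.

heading to target = atan2(-2.5−-0.5, -4−-4.5) = -1.3258
Δθ = wrap(-1.3258 − 0.7854) = -2.1112; ω₁ = Δθ/dt₁ = -1.4075
distance = √((-4−-4.5)² + (-2.5−-0.5)²) = 2.0616; v₂ = distance/dt₂ = 2.0616

ω₁ = -1.4075, v₂ = 2.0616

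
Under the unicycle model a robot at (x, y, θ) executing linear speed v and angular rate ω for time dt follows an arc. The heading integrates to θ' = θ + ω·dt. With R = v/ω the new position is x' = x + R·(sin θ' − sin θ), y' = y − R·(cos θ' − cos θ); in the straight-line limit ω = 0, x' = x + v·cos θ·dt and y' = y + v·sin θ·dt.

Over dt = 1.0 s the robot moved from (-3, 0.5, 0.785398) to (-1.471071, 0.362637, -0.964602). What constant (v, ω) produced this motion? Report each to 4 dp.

v = 1.7500, ω = -1.7500

Δθ = -0.964602 − 0.785398 = -1.750000
ω = Δθ/dt = -1.750000/1.0 = -1.7500
R = Δx/(sin θ' − sin θ) = -1.0000
v = R·ω = -1.0000·-1.7500 = 1.7500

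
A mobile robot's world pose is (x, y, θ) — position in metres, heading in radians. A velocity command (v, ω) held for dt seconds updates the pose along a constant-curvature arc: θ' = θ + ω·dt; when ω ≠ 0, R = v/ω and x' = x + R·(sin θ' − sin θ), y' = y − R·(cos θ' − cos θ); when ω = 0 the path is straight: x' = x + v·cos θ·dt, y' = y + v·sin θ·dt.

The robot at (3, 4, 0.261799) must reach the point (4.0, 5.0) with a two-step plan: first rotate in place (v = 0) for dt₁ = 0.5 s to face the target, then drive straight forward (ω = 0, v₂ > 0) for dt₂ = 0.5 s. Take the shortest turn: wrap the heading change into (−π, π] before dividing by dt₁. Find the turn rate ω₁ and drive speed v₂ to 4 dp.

heading to target = atan2(5−4, 4−3) = 0.7854
Δθ = wrap(0.7854 − 0.2618) = 0.5236; ω₁ = Δθ/dt₁ = 1.0472
distance = √((4−3)² + (5−4)²) = 1.4142; v₂ = distance/dt₂ = 2.8284

ω₁ = 1.0472, v₂ = 2.8284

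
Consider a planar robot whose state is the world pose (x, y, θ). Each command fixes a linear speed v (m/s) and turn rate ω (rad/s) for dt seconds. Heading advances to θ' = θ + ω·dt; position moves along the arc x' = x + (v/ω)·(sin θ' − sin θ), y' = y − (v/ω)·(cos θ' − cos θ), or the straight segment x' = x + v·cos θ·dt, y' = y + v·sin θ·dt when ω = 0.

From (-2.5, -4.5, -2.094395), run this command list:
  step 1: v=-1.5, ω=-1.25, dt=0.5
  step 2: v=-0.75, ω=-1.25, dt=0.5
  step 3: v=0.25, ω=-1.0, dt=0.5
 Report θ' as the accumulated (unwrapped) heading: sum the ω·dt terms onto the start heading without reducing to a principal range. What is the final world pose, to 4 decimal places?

(-1.6970, -3.9109, -3.8444)

step 1: θ'=-2.7194 (R=1.2000) → pose (-1.9525, -4.0054, -2.7194)
step 2: θ'=-3.3444 (R=0.6000) → pose (-1.5858, -3.9650, -3.3444)
step 3: θ'=-3.8444 (R=-0.2500) → pose (-1.6970, -3.9109, -3.8444)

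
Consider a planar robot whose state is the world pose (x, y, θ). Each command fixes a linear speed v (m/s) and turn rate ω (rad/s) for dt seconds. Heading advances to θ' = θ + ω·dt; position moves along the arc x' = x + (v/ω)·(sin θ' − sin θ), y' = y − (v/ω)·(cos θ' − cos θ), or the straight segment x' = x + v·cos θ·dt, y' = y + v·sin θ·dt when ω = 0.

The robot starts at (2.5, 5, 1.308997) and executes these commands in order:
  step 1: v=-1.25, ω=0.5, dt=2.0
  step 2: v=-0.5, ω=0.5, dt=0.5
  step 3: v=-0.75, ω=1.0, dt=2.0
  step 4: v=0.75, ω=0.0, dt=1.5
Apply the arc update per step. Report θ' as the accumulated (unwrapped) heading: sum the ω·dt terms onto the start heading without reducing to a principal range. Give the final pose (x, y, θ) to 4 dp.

step 1: θ'=2.3090 (R=-2.5000) → pose (3.0656, 2.6706, 2.3090)
step 2: θ'=2.5590 (R=-1.0000) → pose (3.2551, 2.5085, 2.5590)
step 3: θ'=4.5590 (R=-0.7500) → pose (4.4089, 3.0202, 4.5590)
step 4: θ'=4.5590 (straight) → pose (4.2370, 1.9084, 4.5590)

(4.2370, 1.9084, 4.5590)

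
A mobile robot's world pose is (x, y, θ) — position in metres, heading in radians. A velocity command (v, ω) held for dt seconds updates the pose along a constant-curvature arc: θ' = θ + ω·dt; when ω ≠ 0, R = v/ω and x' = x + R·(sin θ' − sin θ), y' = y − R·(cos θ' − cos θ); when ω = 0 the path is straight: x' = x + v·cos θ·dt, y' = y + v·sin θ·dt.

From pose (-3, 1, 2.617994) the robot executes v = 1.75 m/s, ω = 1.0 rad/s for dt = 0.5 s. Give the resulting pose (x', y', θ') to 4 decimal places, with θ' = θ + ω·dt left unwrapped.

(-3.8337, 1.2340, 3.1180)

θ' = 2.6180 + 1.0·0.5 = 3.1180
R = v/ω = 1.75/1.0 = 1.7500
x' = -3 + 1.7500·(sin 3.1180 − sin 2.6180) = -3.8337
y' = 1 − 1.7500·(cos 3.1180 − cos 2.6180) = 1.2340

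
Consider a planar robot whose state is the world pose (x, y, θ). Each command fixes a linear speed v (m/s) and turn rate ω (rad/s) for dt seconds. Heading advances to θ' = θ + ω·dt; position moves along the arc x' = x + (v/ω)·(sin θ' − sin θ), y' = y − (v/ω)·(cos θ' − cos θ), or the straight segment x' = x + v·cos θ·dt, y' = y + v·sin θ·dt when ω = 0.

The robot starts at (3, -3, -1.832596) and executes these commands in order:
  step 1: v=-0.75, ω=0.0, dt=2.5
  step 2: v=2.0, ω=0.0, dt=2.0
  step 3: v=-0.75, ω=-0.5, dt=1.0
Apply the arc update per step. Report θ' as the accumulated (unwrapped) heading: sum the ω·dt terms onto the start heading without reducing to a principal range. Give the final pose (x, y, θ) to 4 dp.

step 1: θ'=-1.8326 (straight) → pose (3.4853, -1.1889, -1.8326)
step 2: θ'=-1.8326 (straight) → pose (2.4500, -5.0526, -1.8326)
step 3: θ'=-2.3326 (R=1.5000) → pose (2.8135, -4.4055, -2.3326)

(2.8135, -4.4055, -2.3326)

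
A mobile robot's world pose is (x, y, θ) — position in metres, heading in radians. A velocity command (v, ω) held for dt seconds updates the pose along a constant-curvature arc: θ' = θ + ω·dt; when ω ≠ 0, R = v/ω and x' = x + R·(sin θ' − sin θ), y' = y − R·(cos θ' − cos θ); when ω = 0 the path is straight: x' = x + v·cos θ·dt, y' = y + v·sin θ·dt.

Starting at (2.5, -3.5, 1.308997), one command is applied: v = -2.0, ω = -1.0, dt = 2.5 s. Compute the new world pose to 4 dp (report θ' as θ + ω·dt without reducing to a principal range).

θ' = 1.3090 + -1.0·2.5 = -1.1910
R = v/ω = -2.0/-1.0 = 2.0000
x' = 2.5 + 2.0000·(sin -1.1910 − sin 1.3090) = -1.2893
y' = -3.5 − 2.0000·(cos -1.1910 − cos 1.3090) = -3.7238

(-1.2893, -3.7238, -1.1910)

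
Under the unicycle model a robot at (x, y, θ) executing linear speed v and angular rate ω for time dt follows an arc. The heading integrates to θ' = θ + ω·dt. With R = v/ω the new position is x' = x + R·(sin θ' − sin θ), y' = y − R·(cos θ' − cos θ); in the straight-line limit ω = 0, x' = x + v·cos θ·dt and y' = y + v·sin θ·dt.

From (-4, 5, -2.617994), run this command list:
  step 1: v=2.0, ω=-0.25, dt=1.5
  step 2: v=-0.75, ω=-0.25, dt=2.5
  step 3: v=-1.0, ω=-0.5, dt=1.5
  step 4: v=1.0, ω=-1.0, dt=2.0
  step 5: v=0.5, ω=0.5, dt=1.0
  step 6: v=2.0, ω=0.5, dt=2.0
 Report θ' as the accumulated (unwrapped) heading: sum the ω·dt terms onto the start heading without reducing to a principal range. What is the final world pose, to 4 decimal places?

step 1: θ'=-2.9930 (R=-8.0000) → pose (-6.8156, 4.0164, -2.9930)
step 2: θ'=-3.6180 (R=3.0000) → pose (-4.9957, 3.7154, -3.6180)
step 3: θ'=-4.3680 (R=2.0000) → pose (-4.0303, 2.6133, -4.3680)
step 4: θ'=-6.3680 (R=-1.0000) → pose (-3.0043, 3.9474, -6.3680)
step 5: θ'=-5.8680 (R=1.0000) → pose (-2.5162, 4.0287, -5.8680)
step 6: θ'=-4.8680 (R=4.0000) → pose (-0.1780, 7.0690, -4.8680)

(-0.1780, 7.0690, -4.8680)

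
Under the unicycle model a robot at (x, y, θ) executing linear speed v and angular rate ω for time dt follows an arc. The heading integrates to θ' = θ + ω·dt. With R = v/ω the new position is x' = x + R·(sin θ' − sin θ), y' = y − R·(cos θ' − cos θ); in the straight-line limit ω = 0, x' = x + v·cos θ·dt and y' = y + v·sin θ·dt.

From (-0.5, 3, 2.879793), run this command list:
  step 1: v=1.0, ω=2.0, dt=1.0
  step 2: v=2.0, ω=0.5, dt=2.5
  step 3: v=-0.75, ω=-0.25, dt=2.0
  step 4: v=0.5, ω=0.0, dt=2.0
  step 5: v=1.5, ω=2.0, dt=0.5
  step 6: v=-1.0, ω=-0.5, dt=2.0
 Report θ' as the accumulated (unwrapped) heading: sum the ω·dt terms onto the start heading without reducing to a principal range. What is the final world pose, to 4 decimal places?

(0.4548, -0.6949, 5.6298)

step 1: θ'=4.8798 (R=0.5000) → pose (-1.1224, 2.4337, 4.8798)
step 2: θ'=6.1298 (R=4.0000) → pose (2.2105, -0.8528, 6.1298)
step 3: θ'=5.6298 (R=3.0000) → pose (0.8452, -0.2701, 5.6298)
step 4: θ'=5.6298 (straight) → pose (1.6392, -0.8780, 5.6298)
step 5: θ'=6.6298 (R=0.7500) → pose (2.3499, -0.9879, 6.6298)
step 6: θ'=5.6298 (R=2.0000) → pose (0.4548, -0.6949, 5.6298)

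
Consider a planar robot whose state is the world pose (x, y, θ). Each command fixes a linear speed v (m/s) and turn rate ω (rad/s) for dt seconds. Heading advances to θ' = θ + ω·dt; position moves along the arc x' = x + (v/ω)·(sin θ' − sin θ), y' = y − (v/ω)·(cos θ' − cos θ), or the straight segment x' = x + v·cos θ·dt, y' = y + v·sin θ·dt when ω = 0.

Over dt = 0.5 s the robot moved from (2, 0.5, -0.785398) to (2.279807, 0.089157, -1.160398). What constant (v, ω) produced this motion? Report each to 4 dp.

v = 1.0000, ω = -0.7500

Δθ = -1.160398 − -0.785398 = -0.375000
ω = Δθ/dt = -0.375000/0.5 = -0.7500
R = −Δy/(cos θ' − cos θ) = -1.3333
v = R·ω = -1.3333·-0.7500 = 1.0000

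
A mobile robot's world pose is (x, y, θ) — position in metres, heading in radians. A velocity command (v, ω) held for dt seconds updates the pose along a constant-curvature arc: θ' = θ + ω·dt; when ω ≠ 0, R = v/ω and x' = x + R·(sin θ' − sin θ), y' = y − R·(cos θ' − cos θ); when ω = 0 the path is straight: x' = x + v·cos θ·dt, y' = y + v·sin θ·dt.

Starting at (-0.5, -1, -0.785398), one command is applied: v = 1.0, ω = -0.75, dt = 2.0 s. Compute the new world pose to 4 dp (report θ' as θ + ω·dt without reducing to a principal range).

θ' = -0.7854 + -0.75·2.0 = -2.2854
R = v/ω = 1.0/-0.75 = -1.3333
x' = -0.5 + -1.3333·(sin -2.2854 − sin -0.7854) = -0.4357
y' = -1 − -1.3333·(cos -2.2854 − cos -0.7854) = -2.8166

(-0.4357, -2.8166, -2.2854)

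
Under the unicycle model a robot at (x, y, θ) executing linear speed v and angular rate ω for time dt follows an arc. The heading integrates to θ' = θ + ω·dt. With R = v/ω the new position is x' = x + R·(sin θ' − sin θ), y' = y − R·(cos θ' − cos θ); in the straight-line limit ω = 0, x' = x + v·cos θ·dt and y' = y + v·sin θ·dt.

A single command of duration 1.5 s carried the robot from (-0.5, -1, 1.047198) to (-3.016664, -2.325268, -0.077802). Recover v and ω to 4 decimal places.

v = -2.0000, ω = -0.7500

Δθ = -0.077802 − 1.047198 = -1.125000
ω = Δθ/dt = -1.125000/1.5 = -0.7500
R = Δx/(sin θ' − sin θ) = 2.6667
v = R·ω = 2.6667·-0.7500 = -2.0000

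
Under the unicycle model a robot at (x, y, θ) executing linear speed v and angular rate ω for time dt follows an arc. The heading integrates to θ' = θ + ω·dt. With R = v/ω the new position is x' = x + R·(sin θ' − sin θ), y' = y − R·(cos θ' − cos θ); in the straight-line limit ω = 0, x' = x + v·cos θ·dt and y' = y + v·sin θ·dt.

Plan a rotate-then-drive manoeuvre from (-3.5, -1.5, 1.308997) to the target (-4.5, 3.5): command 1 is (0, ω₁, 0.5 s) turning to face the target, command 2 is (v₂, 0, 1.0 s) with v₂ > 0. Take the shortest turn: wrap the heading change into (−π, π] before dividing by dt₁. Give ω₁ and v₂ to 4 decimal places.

ω₁ = 0.9184, v₂ = 5.0990

heading to target = atan2(3.5−-1.5, -4.5−-3.5) = 1.7682
Δθ = wrap(1.7682 − 1.3090) = 0.4592; ω₁ = Δθ/dt₁ = 0.9184
distance = √((-4.5−-3.5)² + (3.5−-1.5)²) = 5.0990; v₂ = distance/dt₂ = 5.0990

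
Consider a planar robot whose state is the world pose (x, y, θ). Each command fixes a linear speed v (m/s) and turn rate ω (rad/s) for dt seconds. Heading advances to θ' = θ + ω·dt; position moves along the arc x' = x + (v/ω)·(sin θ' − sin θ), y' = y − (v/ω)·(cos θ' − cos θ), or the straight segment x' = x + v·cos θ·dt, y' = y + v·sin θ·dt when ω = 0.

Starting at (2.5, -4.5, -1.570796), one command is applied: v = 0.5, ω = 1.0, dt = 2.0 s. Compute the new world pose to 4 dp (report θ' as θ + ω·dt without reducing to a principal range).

θ' = -1.5708 + 1.0·2.0 = 0.4292
R = v/ω = 0.5/1.0 = 0.5000
x' = 2.5 + 0.5000·(sin 0.4292 − sin -1.5708) = 3.2081
y' = -4.5 − 0.5000·(cos 0.4292 − cos -1.5708) = -4.9546

(3.2081, -4.9546, 0.4292)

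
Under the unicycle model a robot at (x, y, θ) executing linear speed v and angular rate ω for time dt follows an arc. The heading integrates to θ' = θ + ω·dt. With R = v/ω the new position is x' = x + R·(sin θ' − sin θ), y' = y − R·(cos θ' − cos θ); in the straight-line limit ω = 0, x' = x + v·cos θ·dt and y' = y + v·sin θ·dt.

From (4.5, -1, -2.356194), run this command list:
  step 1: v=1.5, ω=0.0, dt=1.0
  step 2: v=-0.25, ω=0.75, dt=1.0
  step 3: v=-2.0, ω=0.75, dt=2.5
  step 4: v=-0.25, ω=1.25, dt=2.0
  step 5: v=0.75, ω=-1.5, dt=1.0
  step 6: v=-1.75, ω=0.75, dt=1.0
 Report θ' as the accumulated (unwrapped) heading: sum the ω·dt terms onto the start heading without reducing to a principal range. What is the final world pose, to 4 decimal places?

(-0.0268, -0.6409, 2.0188)

step 1: θ'=-2.3562 (straight) → pose (3.4393, -2.0607, -2.3562)
step 2: θ'=-1.6062 (R=-0.3333) → pose (3.5368, -1.8368, -1.6062)
step 3: θ'=0.2688 (R=-2.6667) → pose (0.1636, 0.8285, 0.2688)
step 4: θ'=2.7688 (R=-0.2000) → pose (0.1438, 0.4494, 2.7688)
step 5: θ'=1.2688 (R=-0.5000) → pose (-0.1514, 1.0638, 1.2688)
step 6: θ'=2.0188 (R=-2.3333) → pose (-0.0268, -0.6409, 2.0188)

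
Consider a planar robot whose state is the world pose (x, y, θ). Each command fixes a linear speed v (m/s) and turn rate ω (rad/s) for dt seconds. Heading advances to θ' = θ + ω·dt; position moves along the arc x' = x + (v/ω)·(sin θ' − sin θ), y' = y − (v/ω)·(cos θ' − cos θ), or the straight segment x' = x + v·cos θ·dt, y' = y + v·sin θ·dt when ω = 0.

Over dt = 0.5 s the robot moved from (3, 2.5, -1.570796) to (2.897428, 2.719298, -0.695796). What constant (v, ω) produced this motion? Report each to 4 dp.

Δθ = -0.695796 − -1.570796 = 0.875000
ω = Δθ/dt = 0.875000/0.5 = 1.7500
R = −Δy/(cos θ' − cos θ) = -0.2857
v = R·ω = -0.2857·1.7500 = -0.5000

v = -0.5000, ω = 1.7500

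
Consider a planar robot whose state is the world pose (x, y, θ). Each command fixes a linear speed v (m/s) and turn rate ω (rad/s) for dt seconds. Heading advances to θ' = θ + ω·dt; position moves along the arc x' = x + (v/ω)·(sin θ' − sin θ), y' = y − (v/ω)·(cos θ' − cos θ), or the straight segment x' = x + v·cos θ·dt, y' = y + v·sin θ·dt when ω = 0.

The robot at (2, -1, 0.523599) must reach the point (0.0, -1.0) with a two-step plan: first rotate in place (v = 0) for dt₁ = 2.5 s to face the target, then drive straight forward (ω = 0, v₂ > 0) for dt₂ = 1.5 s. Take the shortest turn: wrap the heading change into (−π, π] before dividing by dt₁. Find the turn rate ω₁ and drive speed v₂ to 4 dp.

heading to target = atan2(-1−-1, 0−2) = 3.1416
Δθ = wrap(3.1416 − 0.5236) = 2.6180; ω₁ = Δθ/dt₁ = 1.0472
distance = √((0−2)² + (-1−-1)²) = 2.0000; v₂ = distance/dt₂ = 1.3333

ω₁ = 1.0472, v₂ = 1.3333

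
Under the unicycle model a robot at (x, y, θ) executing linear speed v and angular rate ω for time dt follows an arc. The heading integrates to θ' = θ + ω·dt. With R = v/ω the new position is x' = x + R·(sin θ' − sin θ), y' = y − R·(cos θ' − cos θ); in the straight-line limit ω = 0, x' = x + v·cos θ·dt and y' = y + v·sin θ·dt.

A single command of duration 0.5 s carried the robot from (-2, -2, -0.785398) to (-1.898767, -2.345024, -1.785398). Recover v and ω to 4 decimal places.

v = 0.7500, ω = -2.0000

Δθ = -1.785398 − -0.785398 = -1.000000
ω = Δθ/dt = -1.000000/0.5 = -2.0000
R = −Δy/(cos θ' − cos θ) = -0.3750
v = R·ω = -0.3750·-2.0000 = 0.7500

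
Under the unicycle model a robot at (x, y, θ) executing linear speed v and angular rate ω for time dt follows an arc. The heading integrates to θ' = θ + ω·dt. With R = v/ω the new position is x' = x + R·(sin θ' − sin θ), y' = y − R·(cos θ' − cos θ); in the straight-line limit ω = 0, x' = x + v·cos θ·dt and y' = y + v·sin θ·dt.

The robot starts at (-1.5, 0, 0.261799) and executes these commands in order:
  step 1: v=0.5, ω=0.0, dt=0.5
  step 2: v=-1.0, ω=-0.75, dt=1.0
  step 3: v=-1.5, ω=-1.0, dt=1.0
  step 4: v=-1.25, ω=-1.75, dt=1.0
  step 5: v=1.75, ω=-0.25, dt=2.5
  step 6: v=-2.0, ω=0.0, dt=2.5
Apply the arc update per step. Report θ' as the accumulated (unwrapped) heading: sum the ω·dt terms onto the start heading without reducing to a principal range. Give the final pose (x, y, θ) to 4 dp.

step 1: θ'=0.2618 (straight) → pose (-1.2585, 0.0647, 0.2618)
step 2: θ'=-0.4882 (R=1.3333) → pose (-2.2290, 0.1750, -0.4882)
step 3: θ'=-1.4882 (R=1.5000) → pose (-3.0203, 1.3761, -1.4882)
step 4: θ'=-3.2382 (R=0.7143) → pose (-2.2396, 2.1459, -3.2382)
step 5: θ'=-3.8632 (R=-7.0000) → pose (-6.1885, 3.8581, -3.8632)
step 6: θ'=-3.8632 (straight) → pose (-2.4348, 0.5551, -3.8632)

(-2.4348, 0.5551, -3.8632)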